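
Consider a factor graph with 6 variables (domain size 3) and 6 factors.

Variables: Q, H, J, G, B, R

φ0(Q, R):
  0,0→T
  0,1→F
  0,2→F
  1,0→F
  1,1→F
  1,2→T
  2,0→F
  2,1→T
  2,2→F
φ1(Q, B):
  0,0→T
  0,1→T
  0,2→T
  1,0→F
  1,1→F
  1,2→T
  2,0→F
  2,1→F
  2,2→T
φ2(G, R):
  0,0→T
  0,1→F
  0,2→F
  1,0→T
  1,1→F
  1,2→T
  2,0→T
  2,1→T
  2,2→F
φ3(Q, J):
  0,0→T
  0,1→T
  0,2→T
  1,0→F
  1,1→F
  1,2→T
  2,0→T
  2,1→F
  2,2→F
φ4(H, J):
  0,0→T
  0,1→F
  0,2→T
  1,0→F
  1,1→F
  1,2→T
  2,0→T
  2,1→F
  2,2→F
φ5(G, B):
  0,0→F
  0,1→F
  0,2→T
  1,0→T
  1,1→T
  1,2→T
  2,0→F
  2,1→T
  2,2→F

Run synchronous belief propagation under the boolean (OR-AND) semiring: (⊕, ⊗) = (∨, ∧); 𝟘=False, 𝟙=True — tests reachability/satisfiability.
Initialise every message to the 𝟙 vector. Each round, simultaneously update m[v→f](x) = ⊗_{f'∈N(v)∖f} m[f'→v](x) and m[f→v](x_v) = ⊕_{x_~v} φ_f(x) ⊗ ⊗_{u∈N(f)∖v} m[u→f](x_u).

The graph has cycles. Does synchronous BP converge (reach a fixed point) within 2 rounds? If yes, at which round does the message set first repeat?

init: all messages = 𝟙 over 3 values
r1 m[φ0→Q] = [T, T, T]
r1 m[φ0→R] = [T, T, T]
r1 m[φ1→Q] = [T, T, T]
r1 m[φ1→B] = [T, T, T]
r1 m[φ2→G] = [T, T, T]
r1 m[φ2→R] = [T, T, T]
r1 m[φ3→Q] = [T, T, T]
r1 m[φ3→J] = [T, T, T]
r1 m[φ4→H] = [T, T, T]
r1 m[φ4→J] = [T, F, T]
r1 m[φ5→G] = [T, T, T]
r1 m[φ5→B] = [T, T, T]
r1 m[Q→φ0] = [T, T, T]
r1 m[Q→φ1] = [T, T, T]
r1 m[Q→φ3] = [T, T, T]
r1 m[H→φ4] = [T, T, T]
r1 m[J→φ3] = [T, T, T]
r1 m[J→φ4] = [T, T, T]
r1 m[G→φ2] = [T, T, T]
r1 m[G→φ5] = [T, T, T]
r1 m[B→φ1] = [T, T, T]
r1 m[B→φ5] = [T, T, T]
r1 m[R→φ0] = [T, T, T]
r1 m[R→φ2] = [T, T, T]
r2 m[φ0→Q] = [T, T, T]
r2 m[φ0→R] = [T, T, T]
r2 m[φ1→Q] = [T, T, T]
r2 m[φ1→B] = [T, T, T]
r2 m[φ2→G] = [T, T, T]
r2 m[φ2→R] = [T, T, T]
r2 m[φ3→Q] = [T, T, T]
r2 m[φ3→J] = [T, T, T]
r2 m[φ4→H] = [T, T, T]
r2 m[φ4→J] = [T, F, T]
r2 m[φ5→G] = [T, T, T]
r2 m[φ5→B] = [T, T, T]
r2 m[Q→φ0] = [T, T, T]
r2 m[Q→φ1] = [T, T, T]
r2 m[Q→φ3] = [T, T, T]
r2 m[H→φ4] = [T, T, T]
r2 m[J→φ3] = [T, F, T]
r2 m[J→φ4] = [T, T, T]
r2 m[G→φ2] = [T, T, T]
r2 m[G→φ5] = [T, T, T]
r2 m[B→φ1] = [T, T, T]
r2 m[B→φ5] = [T, T, T]
r2 m[R→φ0] = [T, T, T]
r2 m[R→φ2] = [T, T, T]
no fixed point within 2 rounds

NOT CONVERGED within 2 rounds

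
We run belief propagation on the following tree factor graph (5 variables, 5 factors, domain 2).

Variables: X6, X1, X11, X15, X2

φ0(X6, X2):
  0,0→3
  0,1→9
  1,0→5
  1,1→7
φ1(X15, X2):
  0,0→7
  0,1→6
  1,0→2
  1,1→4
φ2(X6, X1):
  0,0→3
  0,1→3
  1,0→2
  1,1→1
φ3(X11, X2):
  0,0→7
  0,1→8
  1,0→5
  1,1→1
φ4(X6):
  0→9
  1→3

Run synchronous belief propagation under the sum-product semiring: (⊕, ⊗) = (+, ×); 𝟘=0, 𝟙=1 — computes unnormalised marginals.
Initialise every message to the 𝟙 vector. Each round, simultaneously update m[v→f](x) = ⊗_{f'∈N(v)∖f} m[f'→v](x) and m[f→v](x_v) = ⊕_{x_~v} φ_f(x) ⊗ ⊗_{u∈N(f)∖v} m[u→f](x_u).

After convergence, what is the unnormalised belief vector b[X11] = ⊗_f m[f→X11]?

init: all messages = 𝟙 over 2 values
r1 m[φ0→X6] = [12, 12]
r1 m[φ0→X2] = [8, 16]
r1 m[φ1→X15] = [13, 6]
r1 m[φ1→X2] = [9, 10]
r1 m[φ2→X6] = [6, 3]
r1 m[φ2→X1] = [5, 4]
r1 m[φ3→X11] = [15, 6]
r1 m[φ3→X2] = [12, 9]
r1 m[φ4→X6] = [9, 3]
r1 m[X6→φ0] = [1, 1]
r1 m[X6→φ2] = [1, 1]
r1 m[X6→φ4] = [1, 1]
r1 m[X1→φ2] = [1, 1]
r1 m[X11→φ3] = [1, 1]
r1 m[X15→φ1] = [1, 1]
r1 m[X2→φ0] = [1, 1]
r1 m[X2→φ1] = [1, 1]
r1 m[X2→φ3] = [1, 1]
r2 m[φ0→X6] = [12, 12]
r2 m[φ0→X2] = [8, 16]
r2 m[φ1→X15] = [13, 6]
r2 m[φ1→X2] = [9, 10]
r2 m[φ2→X6] = [6, 3]
r2 m[φ2→X1] = [5, 4]
r2 m[φ3→X11] = [15, 6]
r2 m[φ3→X2] = [12, 9]
r2 m[φ4→X6] = [9, 3]
r2 m[X6→φ0] = [54, 9]
r2 m[X6→φ2] = [108, 36]
r2 m[X6→φ4] = [72, 36]
r2 m[X1→φ2] = [1, 1]
r2 m[X11→φ3] = [1, 1]
r2 m[X15→φ1] = [1, 1]
r2 m[X2→φ0] = [108, 90]
r2 m[X2→φ1] = [96, 144]
r2 m[X2→φ3] = [72, 160]
r3 m[φ0→X6] = [1134, 1170]
r3 m[φ0→X2] = [207, 549]
r3 m[φ1→X15] = [1536, 768]
r3 m[φ1→X2] = [9, 10]
r3 m[φ2→X6] = [6, 3]
r3 m[φ2→X1] = [396, 360]
r3 m[φ3→X11] = [1784, 520]
r3 m[φ3→X2] = [12, 9]
r3 m[φ4→X6] = [9, 3]
r3 m[X6→φ0] = [54, 9]
r3 m[X6→φ2] = [108, 36]
r3 m[X6→φ4] = [72, 36]
r3 m[X1→φ2] = [1, 1]
r3 m[X11→φ3] = [1, 1]
r3 m[X15→φ1] = [1, 1]
r3 m[X2→φ0] = [108, 90]
r3 m[X2→φ1] = [96, 144]
r3 m[X2→φ3] = [72, 160]
r4 m[φ0→X6] = [1134, 1170]
r4 m[φ0→X2] = [207, 549]
r4 m[φ1→X15] = [1536, 768]
r4 m[φ1→X2] = [9, 10]
r4 m[φ2→X6] = [6, 3]
r4 m[φ2→X1] = [396, 360]
r4 m[φ3→X11] = [1784, 520]
r4 m[φ3→X2] = [12, 9]
r4 m[φ4→X6] = [9, 3]
r4 m[X6→φ0] = [54, 9]
r4 m[X6→φ2] = [10206, 3510]
r4 m[X6→φ4] = [6804, 3510]
r4 m[X1→φ2] = [1, 1]
r4 m[X11→φ3] = [1, 1]
r4 m[X15→φ1] = [1, 1]
r4 m[X2→φ0] = [108, 90]
r4 m[X2→φ1] = [2484, 4941]
r4 m[X2→φ3] = [1863, 5490]
r5 m[φ0→X6] = [1134, 1170]
r5 m[φ0→X2] = [207, 549]
r5 m[φ1→X15] = [47034, 24732]
r5 m[φ1→X2] = [9, 10]
r5 m[φ2→X6] = [6, 3]
r5 m[φ2→X1] = [37638, 34128]
r5 m[φ3→X11] = [56961, 14805]
r5 m[φ3→X2] = [12, 9]
r5 m[φ4→X6] = [9, 3]
r5 m[X6→φ0] = [54, 9]
r5 m[X6→φ2] = [10206, 3510]
r5 m[X6→φ4] = [6804, 3510]
r5 m[X1→φ2] = [1, 1]
r5 m[X11→φ3] = [1, 1]
r5 m[X15→φ1] = [1, 1]
r5 m[X2→φ0] = [108, 90]
r5 m[X2→φ1] = [2484, 4941]
r5 m[X2→φ3] = [1863, 5490]
r6 m[φ0→X6] = [1134, 1170]
r6 m[φ0→X2] = [207, 549]
r6 m[φ1→X15] = [47034, 24732]
r6 m[φ1→X2] = [9, 10]
r6 m[φ2→X6] = [6, 3]
r6 m[φ2→X1] = [37638, 34128]
r6 m[φ3→X11] = [56961, 14805]
r6 m[φ3→X2] = [12, 9]
r6 m[φ4→X6] = [9, 3]
r6 m[X6→φ0] = [54, 9]
r6 m[X6→φ2] = [10206, 3510]
r6 m[X6→φ4] = [6804, 3510]
r6 m[X1→φ2] = [1, 1]
r6 m[X11→φ3] = [1, 1]
r6 m[X15→φ1] = [1, 1]
r6 m[X2→φ0] = [108, 90]
r6 m[X2→φ1] = [2484, 4941]
r6 m[X2→φ3] = [1863, 5490]
fixed point reached at round 6
b[X11] = ⊗ incoming = [56961, 14805]

b[X11] = [56961, 14805]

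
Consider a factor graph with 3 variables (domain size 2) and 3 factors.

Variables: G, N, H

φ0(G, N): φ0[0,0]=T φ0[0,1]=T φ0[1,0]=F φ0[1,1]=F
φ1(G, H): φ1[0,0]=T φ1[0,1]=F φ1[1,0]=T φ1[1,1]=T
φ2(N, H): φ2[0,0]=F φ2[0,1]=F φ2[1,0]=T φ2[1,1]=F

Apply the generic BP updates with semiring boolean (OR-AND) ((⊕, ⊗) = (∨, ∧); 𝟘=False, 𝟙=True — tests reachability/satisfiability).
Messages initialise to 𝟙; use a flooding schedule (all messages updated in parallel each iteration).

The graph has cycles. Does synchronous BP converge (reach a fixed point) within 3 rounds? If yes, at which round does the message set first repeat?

init: all messages = 𝟙 over 2 values
r1 m[φ0→G] = [T, F]
r1 m[φ0→N] = [T, T]
r1 m[φ1→G] = [T, T]
r1 m[φ1→H] = [T, T]
r1 m[φ2→N] = [F, T]
r1 m[φ2→H] = [T, F]
r1 m[G→φ0] = [T, T]
r1 m[G→φ1] = [T, T]
r1 m[N→φ0] = [T, T]
r1 m[N→φ2] = [T, T]
r1 m[H→φ1] = [T, T]
r1 m[H→φ2] = [T, T]
r2 m[φ0→G] = [T, F]
r2 m[φ0→N] = [T, T]
r2 m[φ1→G] = [T, T]
r2 m[φ1→H] = [T, T]
r2 m[φ2→N] = [F, T]
r2 m[φ2→H] = [T, F]
r2 m[G→φ0] = [T, T]
r2 m[G→φ1] = [T, F]
r2 m[N→φ0] = [F, T]
r2 m[N→φ2] = [T, T]
r2 m[H→φ1] = [T, F]
r2 m[H→φ2] = [T, T]
r3 m[φ0→G] = [T, F]
r3 m[φ0→N] = [T, T]
r3 m[φ1→G] = [T, T]
r3 m[φ1→H] = [T, F]
r3 m[φ2→N] = [F, T]
r3 m[φ2→H] = [T, F]
r3 m[G→φ0] = [T, T]
r3 m[G→φ1] = [T, F]
r3 m[N→φ0] = [F, T]
r3 m[N→φ2] = [T, T]
r3 m[H→φ1] = [T, F]
r3 m[H→φ2] = [T, T]
no fixed point within 3 rounds

NOT CONVERGED within 3 rounds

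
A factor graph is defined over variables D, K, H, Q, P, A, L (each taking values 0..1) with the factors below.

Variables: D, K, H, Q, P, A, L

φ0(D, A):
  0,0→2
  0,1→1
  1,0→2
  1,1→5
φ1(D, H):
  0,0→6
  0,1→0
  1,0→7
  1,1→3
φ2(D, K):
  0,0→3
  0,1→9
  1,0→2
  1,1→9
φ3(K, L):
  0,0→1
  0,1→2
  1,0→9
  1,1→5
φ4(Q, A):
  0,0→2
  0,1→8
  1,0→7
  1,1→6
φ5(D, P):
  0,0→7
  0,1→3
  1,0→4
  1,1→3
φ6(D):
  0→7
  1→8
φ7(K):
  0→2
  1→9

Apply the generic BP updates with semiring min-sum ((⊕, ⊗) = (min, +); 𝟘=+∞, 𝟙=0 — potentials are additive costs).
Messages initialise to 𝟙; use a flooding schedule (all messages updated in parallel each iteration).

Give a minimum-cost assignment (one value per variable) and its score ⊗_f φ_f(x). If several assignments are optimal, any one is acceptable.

init: all messages = 𝟙 over 2 values
r1 m[φ0→D] = [1, 2]
r1 m[φ0→A] = [2, 1]
r1 m[φ1→D] = [0, 3]
r1 m[φ1→H] = [6, 0]
r1 m[φ2→D] = [3, 2]
r1 m[φ2→K] = [2, 9]
r1 m[φ3→K] = [1, 5]
r1 m[φ3→L] = [1, 2]
r1 m[φ4→Q] = [2, 6]
r1 m[φ4→A] = [2, 6]
r1 m[φ5→D] = [3, 3]
r1 m[φ5→P] = [4, 3]
r1 m[φ6→D] = [7, 8]
r1 m[φ7→K] = [2, 9]
r1 m[D→φ0] = [0, 0]
r1 m[D→φ1] = [0, 0]
r1 m[D→φ2] = [0, 0]
r1 m[D→φ5] = [0, 0]
r1 m[D→φ6] = [0, 0]
r1 m[K→φ2] = [0, 0]
r1 m[K→φ3] = [0, 0]
r1 m[K→φ7] = [0, 0]
r1 m[H→φ1] = [0, 0]
r1 m[Q→φ4] = [0, 0]
r1 m[P→φ5] = [0, 0]
r1 m[A→φ0] = [0, 0]
r1 m[A→φ4] = [0, 0]
r1 m[L→φ3] = [0, 0]
r2 m[φ0→D] = [1, 2]
r2 m[φ0→A] = [2, 1]
r2 m[φ1→D] = [0, 3]
r2 m[φ1→H] = [6, 0]
r2 m[φ2→D] = [3, 2]
r2 m[φ2→K] = [2, 9]
r2 m[φ3→K] = [1, 5]
r2 m[φ3→L] = [1, 2]
r2 m[φ4→Q] = [2, 6]
r2 m[φ4→A] = [2, 6]
r2 m[φ5→D] = [3, 3]
r2 m[φ5→P] = [4, 3]
r2 m[φ6→D] = [7, 8]
r2 m[φ7→K] = [2, 9]
r2 m[D→φ0] = [13, 16]
r2 m[D→φ1] = [14, 15]
r2 m[D→φ2] = [11, 16]
r2 m[D→φ5] = [11, 15]
r2 m[D→φ6] = [7, 10]
r2 m[K→φ2] = [3, 14]
r2 m[K→φ3] = [4, 18]
r2 m[K→φ7] = [3, 14]
r2 m[H→φ1] = [0, 0]
r2 m[Q→φ4] = [0, 0]
r2 m[P→φ5] = [0, 0]
r2 m[A→φ0] = [2, 6]
r2 m[A→φ4] = [2, 1]
r2 m[L→φ3] = [0, 0]
r3 m[φ0→D] = [4, 4]
r3 m[φ0→A] = [15, 14]
r3 m[φ1→D] = [0, 3]
r3 m[φ1→H] = [20, 14]
r3 m[φ2→D] = [6, 5]
r3 m[φ2→K] = [14, 20]
r3 m[φ3→K] = [1, 5]
r3 m[φ3→L] = [5, 6]
r3 m[φ4→Q] = [4, 7]
r3 m[φ4→A] = [2, 6]
r3 m[φ5→D] = [3, 3]
r3 m[φ5→P] = [18, 14]
r3 m[φ6→D] = [7, 8]
r3 m[φ7→K] = [2, 9]
r3 m[D→φ0] = [13, 16]
r3 m[D→φ1] = [14, 15]
r3 m[D→φ2] = [11, 16]
r3 m[D→φ5] = [11, 15]
r3 m[D→φ6] = [7, 10]
r3 m[K→φ2] = [3, 14]
r3 m[K→φ3] = [4, 18]
r3 m[K→φ7] = [3, 14]
r3 m[H→φ1] = [0, 0]
r3 m[Q→φ4] = [0, 0]
r3 m[P→φ5] = [0, 0]
r3 m[A→φ0] = [2, 6]
r3 m[A→φ4] = [2, 1]
r3 m[L→φ3] = [0, 0]
r4 m[φ0→D] = [4, 4]
r4 m[φ0→A] = [15, 14]
r4 m[φ1→D] = [0, 3]
r4 m[φ1→H] = [20, 14]
r4 m[φ2→D] = [6, 5]
r4 m[φ2→K] = [14, 20]
r4 m[φ3→K] = [1, 5]
r4 m[φ3→L] = [5, 6]
r4 m[φ4→Q] = [4, 7]
r4 m[φ4→A] = [2, 6]
r4 m[φ5→D] = [3, 3]
r4 m[φ5→P] = [18, 14]
r4 m[φ6→D] = [7, 8]
r4 m[φ7→K] = [2, 9]
r4 m[D→φ0] = [16, 19]
r4 m[D→φ1] = [20, 20]
r4 m[D→φ2] = [14, 18]
r4 m[D→φ5] = [17, 20]
r4 m[D→φ6] = [13, 15]
r4 m[K→φ2] = [3, 14]
r4 m[K→φ3] = [16, 29]
r4 m[K→φ7] = [15, 25]
r4 m[H→φ1] = [0, 0]
r4 m[Q→φ4] = [0, 0]
r4 m[P→φ5] = [0, 0]
r4 m[A→φ0] = [2, 6]
r4 m[A→φ4] = [15, 14]
r4 m[L→φ3] = [0, 0]
r5 m[φ0→D] = [4, 4]
r5 m[φ0→A] = [18, 17]
r5 m[φ1→D] = [0, 3]
r5 m[φ1→H] = [26, 20]
r5 m[φ2→D] = [6, 5]
r5 m[φ2→K] = [17, 23]
r5 m[φ3→K] = [1, 5]
r5 m[φ3→L] = [17, 18]
r5 m[φ4→Q] = [17, 20]
r5 m[φ4→A] = [2, 6]
r5 m[φ5→D] = [3, 3]
r5 m[φ5→P] = [24, 20]
r5 m[φ6→D] = [7, 8]
r5 m[φ7→K] = [2, 9]
r5 m[D→φ0] = [16, 19]
r5 m[D→φ1] = [20, 20]
r5 m[D→φ2] = [14, 18]
r5 m[D→φ5] = [17, 20]
r5 m[D→φ6] = [13, 15]
r5 m[K→φ2] = [3, 14]
r5 m[K→φ3] = [16, 29]
r5 m[K→φ7] = [15, 25]
r5 m[H→φ1] = [0, 0]
r5 m[Q→φ4] = [0, 0]
r5 m[P→φ5] = [0, 0]
r5 m[A→φ0] = [2, 6]
r5 m[A→φ4] = [15, 14]
r5 m[L→φ3] = [0, 0]
r6 m[φ0→D] = [4, 4]
r6 m[φ0→A] = [18, 17]
r6 m[φ1→D] = [0, 3]
r6 m[φ1→H] = [26, 20]
r6 m[φ2→D] = [6, 5]
r6 m[φ2→K] = [17, 23]
r6 m[φ3→K] = [1, 5]
r6 m[φ3→L] = [17, 18]
r6 m[φ4→Q] = [17, 20]
r6 m[φ4→A] = [2, 6]
r6 m[φ5→D] = [3, 3]
r6 m[φ5→P] = [24, 20]
r6 m[φ6→D] = [7, 8]
r6 m[φ7→K] = [2, 9]
r6 m[D→φ0] = [16, 19]
r6 m[D→φ1] = [20, 20]
r6 m[D→φ2] = [14, 18]
r6 m[D→φ5] = [17, 20]
r6 m[D→φ6] = [13, 15]
r6 m[K→φ2] = [3, 14]
r6 m[K→φ3] = [19, 32]
r6 m[K→φ7] = [18, 28]
r6 m[H→φ1] = [0, 0]
r6 m[Q→φ4] = [0, 0]
r6 m[P→φ5] = [0, 0]
r6 m[A→φ0] = [2, 6]
r6 m[A→φ4] = [18, 17]
r6 m[L→φ3] = [0, 0]
r7 m[φ0→D] = [4, 4]
r7 m[φ0→A] = [18, 17]
r7 m[φ1→D] = [0, 3]
r7 m[φ1→H] = [26, 20]
r7 m[φ2→D] = [6, 5]
r7 m[φ2→K] = [17, 23]
r7 m[φ3→K] = [1, 5]
r7 m[φ3→L] = [20, 21]
r7 m[φ4→Q] = [20, 23]
r7 m[φ4→A] = [2, 6]
r7 m[φ5→D] = [3, 3]
r7 m[φ5→P] = [24, 20]
r7 m[φ6→D] = [7, 8]
r7 m[φ7→K] = [2, 9]
r7 m[D→φ0] = [16, 19]
r7 m[D→φ1] = [20, 20]
r7 m[D→φ2] = [14, 18]
r7 m[D→φ5] = [17, 20]
r7 m[D→φ6] = [13, 15]
r7 m[K→φ2] = [3, 14]
r7 m[K→φ3] = [19, 32]
r7 m[K→φ7] = [18, 28]
r7 m[H→φ1] = [0, 0]
r7 m[Q→φ4] = [0, 0]
r7 m[P→φ5] = [0, 0]
r7 m[A→φ0] = [2, 6]
r7 m[A→φ4] = [18, 17]
r7 m[L→φ3] = [0, 0]
r8 m[φ0→D] = [4, 4]
r8 m[φ0→A] = [18, 17]
r8 m[φ1→D] = [0, 3]
r8 m[φ1→H] = [26, 20]
r8 m[φ2→D] = [6, 5]
r8 m[φ2→K] = [17, 23]
r8 m[φ3→K] = [1, 5]
r8 m[φ3→L] = [20, 21]
r8 m[φ4→Q] = [20, 23]
r8 m[φ4→A] = [2, 6]
r8 m[φ5→D] = [3, 3]
r8 m[φ5→P] = [24, 20]
r8 m[φ6→D] = [7, 8]
r8 m[φ7→K] = [2, 9]
r8 m[D→φ0] = [16, 19]
r8 m[D→φ1] = [20, 20]
r8 m[D→φ2] = [14, 18]
r8 m[D→φ5] = [17, 20]
r8 m[D→φ6] = [13, 15]
r8 m[K→φ2] = [3, 14]
r8 m[K→φ3] = [19, 32]
r8 m[K→φ7] = [18, 28]
r8 m[H→φ1] = [0, 0]
r8 m[Q→φ4] = [0, 0]
r8 m[P→φ5] = [0, 0]
r8 m[A→φ0] = [2, 6]
r8 m[A→φ4] = [18, 17]
r8 m[L→φ3] = [0, 0]
fixed point reached at round 8
traceback from D: (D=0, K=0, H=1, Q=0, P=1, A=0, L=0), score=20

assignment: (D=0, K=0, H=1, Q=0, P=1, A=0, L=0); score = 20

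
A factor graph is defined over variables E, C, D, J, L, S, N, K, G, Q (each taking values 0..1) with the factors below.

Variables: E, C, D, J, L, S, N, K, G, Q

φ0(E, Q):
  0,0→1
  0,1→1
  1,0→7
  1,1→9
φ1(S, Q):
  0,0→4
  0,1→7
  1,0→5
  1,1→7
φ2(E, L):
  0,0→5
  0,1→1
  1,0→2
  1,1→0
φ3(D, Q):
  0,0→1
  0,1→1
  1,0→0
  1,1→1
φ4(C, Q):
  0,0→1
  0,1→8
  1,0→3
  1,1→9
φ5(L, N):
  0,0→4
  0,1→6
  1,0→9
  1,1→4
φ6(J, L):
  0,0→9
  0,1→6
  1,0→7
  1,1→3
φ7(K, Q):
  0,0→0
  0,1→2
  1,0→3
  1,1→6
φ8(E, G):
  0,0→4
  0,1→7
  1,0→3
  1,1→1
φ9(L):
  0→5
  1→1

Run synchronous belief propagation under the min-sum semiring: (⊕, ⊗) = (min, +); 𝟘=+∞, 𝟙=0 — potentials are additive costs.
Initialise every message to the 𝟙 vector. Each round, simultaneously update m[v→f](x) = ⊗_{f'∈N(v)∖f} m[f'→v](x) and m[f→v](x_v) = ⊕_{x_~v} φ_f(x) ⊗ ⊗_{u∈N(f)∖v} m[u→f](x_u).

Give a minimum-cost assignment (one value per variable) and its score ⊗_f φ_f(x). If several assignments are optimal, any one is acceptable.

init: all messages = 𝟙 over 2 values
r1 m[φ0→E] = [1, 7]
r1 m[φ0→Q] = [1, 1]
r1 m[φ1→S] = [4, 5]
r1 m[φ1→Q] = [4, 7]
r1 m[φ2→E] = [1, 0]
r1 m[φ2→L] = [2, 0]
r1 m[φ3→D] = [1, 0]
r1 m[φ3→Q] = [0, 1]
r1 m[φ4→C] = [1, 3]
r1 m[φ4→Q] = [1, 8]
r1 m[φ5→L] = [4, 4]
r1 m[φ5→N] = [4, 4]
r1 m[φ6→J] = [6, 3]
r1 m[φ6→L] = [7, 3]
r1 m[φ7→K] = [0, 3]
r1 m[φ7→Q] = [0, 2]
r1 m[φ8→E] = [4, 1]
r1 m[φ8→G] = [3, 1]
r1 m[φ9→L] = [5, 1]
r1 m[E→φ0] = [0, 0]
r1 m[E→φ2] = [0, 0]
r1 m[E→φ8] = [0, 0]
r1 m[C→φ4] = [0, 0]
r1 m[D→φ3] = [0, 0]
r1 m[J→φ6] = [0, 0]
r1 m[L→φ2] = [0, 0]
r1 m[L→φ5] = [0, 0]
r1 m[L→φ6] = [0, 0]
r1 m[L→φ9] = [0, 0]
r1 m[S→φ1] = [0, 0]
r1 m[N→φ5] = [0, 0]
r1 m[K→φ7] = [0, 0]
r1 m[G→φ8] = [0, 0]
r1 m[Q→φ0] = [0, 0]
r1 m[Q→φ1] = [0, 0]
r1 m[Q→φ3] = [0, 0]
r1 m[Q→φ4] = [0, 0]
r1 m[Q→φ7] = [0, 0]
r2 m[φ0→E] = [1, 7]
r2 m[φ0→Q] = [1, 1]
r2 m[φ1→S] = [4, 5]
r2 m[φ1→Q] = [4, 7]
r2 m[φ2→E] = [1, 0]
r2 m[φ2→L] = [2, 0]
r2 m[φ3→D] = [1, 0]
r2 m[φ3→Q] = [0, 1]
r2 m[φ4→C] = [1, 3]
r2 m[φ4→Q] = [1, 8]
r2 m[φ5→L] = [4, 4]
r2 m[φ5→N] = [4, 4]
r2 m[φ6→J] = [6, 3]
r2 m[φ6→L] = [7, 3]
r2 m[φ7→K] = [0, 3]
r2 m[φ7→Q] = [0, 2]
r2 m[φ8→E] = [4, 1]
r2 m[φ8→G] = [3, 1]
r2 m[φ9→L] = [5, 1]
r2 m[E→φ0] = [5, 1]
r2 m[E→φ2] = [5, 8]
r2 m[E→φ8] = [2, 7]
r2 m[C→φ4] = [0, 0]
r2 m[D→φ3] = [0, 0]
r2 m[J→φ6] = [0, 0]
r2 m[L→φ2] = [16, 8]
r2 m[L→φ5] = [14, 4]
r2 m[L→φ6] = [11, 5]
r2 m[L→φ9] = [13, 7]
r2 m[S→φ1] = [0, 0]
r2 m[N→φ5] = [0, 0]
r2 m[K→φ7] = [0, 0]
r2 m[G→φ8] = [0, 0]
r2 m[Q→φ0] = [5, 18]
r2 m[Q→φ1] = [2, 12]
r2 m[Q→φ3] = [6, 18]
r2 m[Q→φ4] = [5, 11]
r2 m[Q→φ7] = [6, 17]
r3 m[φ0→E] = [6, 12]
r3 m[φ0→Q] = [6, 6]
r3 m[φ1→S] = [6, 7]
r3 m[φ1→Q] = [4, 7]
r3 m[φ2→E] = [9, 8]
r3 m[φ2→L] = [10, 6]
r3 m[φ3→D] = [7, 6]
r3 m[φ3→Q] = [0, 1]
r3 m[φ4→C] = [6, 8]
r3 m[φ4→Q] = [1, 8]
r3 m[φ5→L] = [4, 4]
r3 m[φ5→N] = [13, 8]
r3 m[φ6→J] = [11, 8]
r3 m[φ6→L] = [7, 3]
r3 m[φ7→K] = [6, 9]
r3 m[φ7→Q] = [0, 2]
r3 m[φ8→E] = [4, 1]
r3 m[φ8→G] = [6, 8]
r3 m[φ9→L] = [5, 1]
r3 m[E→φ0] = [5, 1]
r3 m[E→φ2] = [5, 8]
r3 m[E→φ8] = [2, 7]
r3 m[C→φ4] = [0, 0]
r3 m[D→φ3] = [0, 0]
r3 m[J→φ6] = [0, 0]
r3 m[L→φ2] = [16, 8]
r3 m[L→φ5] = [14, 4]
r3 m[L→φ6] = [11, 5]
r3 m[L→φ9] = [13, 7]
r3 m[S→φ1] = [0, 0]
r3 m[N→φ5] = [0, 0]
r3 m[K→φ7] = [0, 0]
r3 m[G→φ8] = [0, 0]
r3 m[Q→φ0] = [5, 18]
r3 m[Q→φ1] = [2, 12]
r3 m[Q→φ3] = [6, 18]
r3 m[Q→φ4] = [5, 11]
r3 m[Q→φ7] = [6, 17]
r4 m[φ0→E] = [6, 12]
r4 m[φ0→Q] = [6, 6]
r4 m[φ1→S] = [6, 7]
r4 m[φ1→Q] = [4, 7]
r4 m[φ2→E] = [9, 8]
r4 m[φ2→L] = [10, 6]
r4 m[φ3→D] = [7, 6]
r4 m[φ3→Q] = [0, 1]
r4 m[φ4→C] = [6, 8]
r4 m[φ4→Q] = [1, 8]
r4 m[φ5→L] = [4, 4]
r4 m[φ5→N] = [13, 8]
r4 m[φ6→J] = [11, 8]
r4 m[φ6→L] = [7, 3]
r4 m[φ7→K] = [6, 9]
r4 m[φ7→Q] = [0, 2]
r4 m[φ8→E] = [4, 1]
r4 m[φ8→G] = [6, 8]
r4 m[φ9→L] = [5, 1]
r4 m[E→φ0] = [13, 9]
r4 m[E→φ2] = [10, 13]
r4 m[E→φ8] = [15, 20]
r4 m[C→φ4] = [0, 0]
r4 m[D→φ3] = [0, 0]
r4 m[J→φ6] = [0, 0]
r4 m[L→φ2] = [16, 8]
r4 m[L→φ5] = [22, 10]
r4 m[L→φ6] = [19, 11]
r4 m[L→φ9] = [21, 13]
r4 m[S→φ1] = [0, 0]
r4 m[N→φ5] = [0, 0]
r4 m[K→φ7] = [0, 0]
r4 m[G→φ8] = [0, 0]
r4 m[Q→φ0] = [5, 18]
r4 m[Q→φ1] = [7, 17]
r4 m[Q→φ3] = [11, 23]
r4 m[Q→φ4] = [10, 16]
r4 m[Q→φ7] = [11, 22]
r5 m[φ0→E] = [6, 12]
r5 m[φ0→Q] = [14, 14]
r5 m[φ1→S] = [11, 12]
r5 m[φ1→Q] = [4, 7]
r5 m[φ2→E] = [9, 8]
r5 m[φ2→L] = [15, 11]
r5 m[φ3→D] = [12, 11]
r5 m[φ3→Q] = [0, 1]
r5 m[φ4→C] = [11, 13]
r5 m[φ4→Q] = [1, 8]
r5 m[φ5→L] = [4, 4]
r5 m[φ5→N] = [19, 14]
r5 m[φ6→J] = [17, 14]
r5 m[φ6→L] = [7, 3]
r5 m[φ7→K] = [11, 14]
r5 m[φ7→Q] = [0, 2]
r5 m[φ8→E] = [4, 1]
r5 m[φ8→G] = [19, 21]
r5 m[φ9→L] = [5, 1]
r5 m[E→φ0] = [13, 9]
r5 m[E→φ2] = [10, 13]
r5 m[E→φ8] = [15, 20]
r5 m[C→φ4] = [0, 0]
r5 m[D→φ3] = [0, 0]
r5 m[J→φ6] = [0, 0]
r5 m[L→φ2] = [16, 8]
r5 m[L→φ5] = [22, 10]
r5 m[L→φ6] = [19, 11]
r5 m[L→φ9] = [21, 13]
r5 m[S→φ1] = [0, 0]
r5 m[N→φ5] = [0, 0]
r5 m[K→φ7] = [0, 0]
r5 m[G→φ8] = [0, 0]
r5 m[Q→φ0] = [5, 18]
r5 m[Q→φ1] = [7, 17]
r5 m[Q→φ3] = [11, 23]
r5 m[Q→φ4] = [10, 16]
r5 m[Q→φ7] = [11, 22]
r6 m[φ0→E] = [6, 12]
r6 m[φ0→Q] = [14, 14]
r6 m[φ1→S] = [11, 12]
r6 m[φ1→Q] = [4, 7]
r6 m[φ2→E] = [9, 8]
r6 m[φ2→L] = [15, 11]
r6 m[φ3→D] = [12, 11]
r6 m[φ3→Q] = [0, 1]
r6 m[φ4→C] = [11, 13]
r6 m[φ4→Q] = [1, 8]
r6 m[φ5→L] = [4, 4]
r6 m[φ5→N] = [19, 14]
r6 m[φ6→J] = [17, 14]
r6 m[φ6→L] = [7, 3]
r6 m[φ7→K] = [11, 14]
r6 m[φ7→Q] = [0, 2]
r6 m[φ8→E] = [4, 1]
r6 m[φ8→G] = [19, 21]
r6 m[φ9→L] = [5, 1]
r6 m[E→φ0] = [13, 9]
r6 m[E→φ2] = [10, 13]
r6 m[E→φ8] = [15, 20]
r6 m[C→φ4] = [0, 0]
r6 m[D→φ3] = [0, 0]
r6 m[J→φ6] = [0, 0]
r6 m[L→φ2] = [16, 8]
r6 m[L→φ5] = [27, 15]
r6 m[L→φ6] = [24, 16]
r6 m[L→φ9] = [26, 18]
r6 m[S→φ1] = [0, 0]
r6 m[N→φ5] = [0, 0]
r6 m[K→φ7] = [0, 0]
r6 m[G→φ8] = [0, 0]
r6 m[Q→φ0] = [5, 18]
r6 m[Q→φ1] = [15, 25]
r6 m[Q→φ3] = [19, 31]
r6 m[Q→φ4] = [18, 24]
r6 m[Q→φ7] = [19, 30]
r7 m[φ0→E] = [6, 12]
r7 m[φ0→Q] = [14, 14]
r7 m[φ1→S] = [19, 20]
r7 m[φ1→Q] = [4, 7]
r7 m[φ2→E] = [9, 8]
r7 m[φ2→L] = [15, 11]
r7 m[φ3→D] = [20, 19]
r7 m[φ3→Q] = [0, 1]
r7 m[φ4→C] = [19, 21]
r7 m[φ4→Q] = [1, 8]
r7 m[φ5→L] = [4, 4]
r7 m[φ5→N] = [24, 19]
r7 m[φ6→J] = [22, 19]
r7 m[φ6→L] = [7, 3]
r7 m[φ7→K] = [19, 22]
r7 m[φ7→Q] = [0, 2]
r7 m[φ8→E] = [4, 1]
r7 m[φ8→G] = [19, 21]
r7 m[φ9→L] = [5, 1]
r7 m[E→φ0] = [13, 9]
r7 m[E→φ2] = [10, 13]
r7 m[E→φ8] = [15, 20]
r7 m[C→φ4] = [0, 0]
r7 m[D→φ3] = [0, 0]
r7 m[J→φ6] = [0, 0]
r7 m[L→φ2] = [16, 8]
r7 m[L→φ5] = [27, 15]
r7 m[L→φ6] = [24, 16]
r7 m[L→φ9] = [26, 18]
r7 m[S→φ1] = [0, 0]
r7 m[N→φ5] = [0, 0]
r7 m[K→φ7] = [0, 0]
r7 m[G→φ8] = [0, 0]
r7 m[Q→φ0] = [5, 18]
r7 m[Q→φ1] = [15, 25]
r7 m[Q→φ3] = [19, 31]
r7 m[Q→φ4] = [18, 24]
r7 m[Q→φ7] = [19, 30]
r8 m[φ0→E] = [6, 12]
r8 m[φ0→Q] = [14, 14]
r8 m[φ1→S] = [19, 20]
r8 m[φ1→Q] = [4, 7]
r8 m[φ2→E] = [9, 8]
r8 m[φ2→L] = [15, 11]
r8 m[φ3→D] = [20, 19]
r8 m[φ3→Q] = [0, 1]
r8 m[φ4→C] = [19, 21]
r8 m[φ4→Q] = [1, 8]
r8 m[φ5→L] = [4, 4]
r8 m[φ5→N] = [24, 19]
r8 m[φ6→J] = [22, 19]
r8 m[φ6→L] = [7, 3]
r8 m[φ7→K] = [19, 22]
r8 m[φ7→Q] = [0, 2]
r8 m[φ8→E] = [4, 1]
r8 m[φ8→G] = [19, 21]
r8 m[φ9→L] = [5, 1]
r8 m[E→φ0] = [13, 9]
r8 m[E→φ2] = [10, 13]
r8 m[E→φ8] = [15, 20]
r8 m[C→φ4] = [0, 0]
r8 m[D→φ3] = [0, 0]
r8 m[J→φ6] = [0, 0]
r8 m[L→φ2] = [16, 8]
r8 m[L→φ5] = [27, 15]
r8 m[L→φ6] = [24, 16]
r8 m[L→φ9] = [26, 18]
r8 m[S→φ1] = [0, 0]
r8 m[N→φ5] = [0, 0]
r8 m[K→φ7] = [0, 0]
r8 m[G→φ8] = [0, 0]
r8 m[Q→φ0] = [5, 18]
r8 m[Q→φ1] = [15, 25]
r8 m[Q→φ3] = [19, 31]
r8 m[Q→φ4] = [18, 24]
r8 m[Q→φ7] = [19, 30]
fixed point reached at round 8
traceback from E: (E=0, C=0, D=1, J=1, L=1, S=0, N=1, K=0, G=0, Q=0), score=19

assignment: (E=0, C=0, D=1, J=1, L=1, S=0, N=1, K=0, G=0, Q=0); score = 19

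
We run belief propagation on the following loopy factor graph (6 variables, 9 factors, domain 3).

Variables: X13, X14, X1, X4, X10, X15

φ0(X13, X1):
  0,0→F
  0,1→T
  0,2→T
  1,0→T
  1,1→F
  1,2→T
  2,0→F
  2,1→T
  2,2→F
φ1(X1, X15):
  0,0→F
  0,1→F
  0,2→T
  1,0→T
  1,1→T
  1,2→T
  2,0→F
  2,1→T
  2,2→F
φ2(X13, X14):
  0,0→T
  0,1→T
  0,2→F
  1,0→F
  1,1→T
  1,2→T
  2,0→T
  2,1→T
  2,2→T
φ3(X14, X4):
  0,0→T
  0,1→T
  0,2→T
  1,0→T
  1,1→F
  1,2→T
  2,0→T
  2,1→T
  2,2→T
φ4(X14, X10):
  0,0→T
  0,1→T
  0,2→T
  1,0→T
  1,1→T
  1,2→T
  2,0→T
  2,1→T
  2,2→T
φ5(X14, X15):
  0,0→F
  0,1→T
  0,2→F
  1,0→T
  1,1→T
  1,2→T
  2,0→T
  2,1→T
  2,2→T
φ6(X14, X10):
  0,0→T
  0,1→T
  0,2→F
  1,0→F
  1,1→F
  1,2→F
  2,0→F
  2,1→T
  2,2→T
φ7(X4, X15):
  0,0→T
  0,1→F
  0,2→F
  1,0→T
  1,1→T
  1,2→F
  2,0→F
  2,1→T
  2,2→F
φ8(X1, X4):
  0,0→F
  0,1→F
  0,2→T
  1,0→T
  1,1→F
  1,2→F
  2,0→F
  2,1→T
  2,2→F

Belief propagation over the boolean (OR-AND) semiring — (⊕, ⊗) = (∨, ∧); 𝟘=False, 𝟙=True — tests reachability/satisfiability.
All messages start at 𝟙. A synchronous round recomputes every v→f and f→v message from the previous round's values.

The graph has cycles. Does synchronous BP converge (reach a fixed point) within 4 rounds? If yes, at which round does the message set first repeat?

NOT CONVERGED within 4 rounds

init: all messages = 𝟙 over 3 values
r1 m[φ0→X13] = [T, T, T]
r1 m[φ0→X1] = [T, T, T]
r1 m[φ1→X1] = [T, T, T]
r1 m[φ1→X15] = [T, T, T]
r1 m[φ2→X13] = [T, T, T]
r1 m[φ2→X14] = [T, T, T]
r1 m[φ3→X14] = [T, T, T]
r1 m[φ3→X4] = [T, T, T]
r1 m[φ4→X14] = [T, T, T]
r1 m[φ4→X10] = [T, T, T]
r1 m[φ5→X14] = [T, T, T]
r1 m[φ5→X15] = [T, T, T]
r1 m[φ6→X14] = [T, F, T]
r1 m[φ6→X10] = [T, T, T]
r1 m[φ7→X4] = [T, T, T]
r1 m[φ7→X15] = [T, T, F]
r1 m[φ8→X1] = [T, T, T]
r1 m[φ8→X4] = [T, T, T]
r1 m[X13→φ0] = [T, T, T]
r1 m[X13→φ2] = [T, T, T]
r1 m[X14→φ2] = [T, T, T]
r1 m[X14→φ3] = [T, T, T]
r1 m[X14→φ4] = [T, T, T]
r1 m[X14→φ5] = [T, T, T]
r1 m[X14→φ6] = [T, T, T]
r1 m[X1→φ0] = [T, T, T]
r1 m[X1→φ1] = [T, T, T]
r1 m[X1→φ8] = [T, T, T]
r1 m[X4→φ3] = [T, T, T]
r1 m[X4→φ7] = [T, T, T]
r1 m[X4→φ8] = [T, T, T]
r1 m[X10→φ4] = [T, T, T]
r1 m[X10→φ6] = [T, T, T]
r1 m[X15→φ1] = [T, T, T]
r1 m[X15→φ5] = [T, T, T]
r1 m[X15→φ7] = [T, T, T]
r2 m[φ0→X13] = [T, T, T]
r2 m[φ0→X1] = [T, T, T]
r2 m[φ1→X1] = [T, T, T]
r2 m[φ1→X15] = [T, T, T]
r2 m[φ2→X13] = [T, T, T]
r2 m[φ2→X14] = [T, T, T]
r2 m[φ3→X14] = [T, T, T]
r2 m[φ3→X4] = [T, T, T]
r2 m[φ4→X14] = [T, T, T]
r2 m[φ4→X10] = [T, T, T]
r2 m[φ5→X14] = [T, T, T]
r2 m[φ5→X15] = [T, T, T]
r2 m[φ6→X14] = [T, F, T]
r2 m[φ6→X10] = [T, T, T]
r2 m[φ7→X4] = [T, T, T]
r2 m[φ7→X15] = [T, T, F]
r2 m[φ8→X1] = [T, T, T]
r2 m[φ8→X4] = [T, T, T]
r2 m[X13→φ0] = [T, T, T]
r2 m[X13→φ2] = [T, T, T]
r2 m[X14→φ2] = [T, F, T]
r2 m[X14→φ3] = [T, F, T]
r2 m[X14→φ4] = [T, F, T]
r2 m[X14→φ5] = [T, F, T]
r2 m[X14→φ6] = [T, T, T]
r2 m[X1→φ0] = [T, T, T]
r2 m[X1→φ1] = [T, T, T]
r2 m[X1→φ8] = [T, T, T]
r2 m[X4→φ3] = [T, T, T]
r2 m[X4→φ7] = [T, T, T]
r2 m[X4→φ8] = [T, T, T]
r2 m[X10→φ4] = [T, T, T]
r2 m[X10→φ6] = [T, T, T]
r2 m[X15→φ1] = [T, T, F]
r2 m[X15→φ5] = [T, T, F]
r2 m[X15→φ7] = [T, T, T]
r3 m[φ0→X13] = [T, T, T]
r3 m[φ0→X1] = [T, T, T]
r3 m[φ1→X1] = [F, T, T]
r3 m[φ1→X15] = [T, T, T]
r3 m[φ2→X13] = [T, T, T]
r3 m[φ2→X14] = [T, T, T]
r3 m[φ3→X14] = [T, T, T]
r3 m[φ3→X4] = [T, T, T]
r3 m[φ4→X14] = [T, T, T]
r3 m[φ4→X10] = [T, T, T]
r3 m[φ5→X14] = [T, T, T]
r3 m[φ5→X15] = [T, T, T]
r3 m[φ6→X14] = [T, F, T]
r3 m[φ6→X10] = [T, T, T]
r3 m[φ7→X4] = [T, T, T]
r3 m[φ7→X15] = [T, T, F]
r3 m[φ8→X1] = [T, T, T]
r3 m[φ8→X4] = [T, T, T]
r3 m[X13→φ0] = [T, T, T]
r3 m[X13→φ2] = [T, T, T]
r3 m[X14→φ2] = [T, F, T]
r3 m[X14→φ3] = [T, F, T]
r3 m[X14→φ4] = [T, F, T]
r3 m[X14→φ5] = [T, F, T]
r3 m[X14→φ6] = [T, T, T]
r3 m[X1→φ0] = [T, T, T]
r3 m[X1→φ1] = [T, T, T]
r3 m[X1→φ8] = [T, T, T]
r3 m[X4→φ3] = [T, T, T]
r3 m[X4→φ7] = [T, T, T]
r3 m[X4→φ8] = [T, T, T]
r3 m[X10→φ4] = [T, T, T]
r3 m[X10→φ6] = [T, T, T]
r3 m[X15→φ1] = [T, T, F]
r3 m[X15→φ5] = [T, T, F]
r3 m[X15→φ7] = [T, T, T]
r4 m[φ0→X13] = [T, T, T]
r4 m[φ0→X1] = [T, T, T]
r4 m[φ1→X1] = [F, T, T]
r4 m[φ1→X15] = [T, T, T]
r4 m[φ2→X13] = [T, T, T]
r4 m[φ2→X14] = [T, T, T]
r4 m[φ3→X14] = [T, T, T]
r4 m[φ3→X4] = [T, T, T]
r4 m[φ4→X14] = [T, T, T]
r4 m[φ4→X10] = [T, T, T]
r4 m[φ5→X14] = [T, T, T]
r4 m[φ5→X15] = [T, T, T]
r4 m[φ6→X14] = [T, F, T]
r4 m[φ6→X10] = [T, T, T]
r4 m[φ7→X4] = [T, T, T]
r4 m[φ7→X15] = [T, T, F]
r4 m[φ8→X1] = [T, T, T]
r4 m[φ8→X4] = [T, T, T]
r4 m[X13→φ0] = [T, T, T]
r4 m[X13→φ2] = [T, T, T]
r4 m[X14→φ2] = [T, F, T]
r4 m[X14→φ3] = [T, F, T]
r4 m[X14→φ4] = [T, F, T]
r4 m[X14→φ5] = [T, F, T]
r4 m[X14→φ6] = [T, T, T]
r4 m[X1→φ0] = [F, T, T]
r4 m[X1→φ1] = [T, T, T]
r4 m[X1→φ8] = [F, T, T]
r4 m[X4→φ3] = [T, T, T]
r4 m[X4→φ7] = [T, T, T]
r4 m[X4→φ8] = [T, T, T]
r4 m[X10→φ4] = [T, T, T]
r4 m[X10→φ6] = [T, T, T]
r4 m[X15→φ1] = [T, T, F]
r4 m[X15→φ5] = [T, T, F]
r4 m[X15→φ7] = [T, T, T]
no fixed point within 4 rounds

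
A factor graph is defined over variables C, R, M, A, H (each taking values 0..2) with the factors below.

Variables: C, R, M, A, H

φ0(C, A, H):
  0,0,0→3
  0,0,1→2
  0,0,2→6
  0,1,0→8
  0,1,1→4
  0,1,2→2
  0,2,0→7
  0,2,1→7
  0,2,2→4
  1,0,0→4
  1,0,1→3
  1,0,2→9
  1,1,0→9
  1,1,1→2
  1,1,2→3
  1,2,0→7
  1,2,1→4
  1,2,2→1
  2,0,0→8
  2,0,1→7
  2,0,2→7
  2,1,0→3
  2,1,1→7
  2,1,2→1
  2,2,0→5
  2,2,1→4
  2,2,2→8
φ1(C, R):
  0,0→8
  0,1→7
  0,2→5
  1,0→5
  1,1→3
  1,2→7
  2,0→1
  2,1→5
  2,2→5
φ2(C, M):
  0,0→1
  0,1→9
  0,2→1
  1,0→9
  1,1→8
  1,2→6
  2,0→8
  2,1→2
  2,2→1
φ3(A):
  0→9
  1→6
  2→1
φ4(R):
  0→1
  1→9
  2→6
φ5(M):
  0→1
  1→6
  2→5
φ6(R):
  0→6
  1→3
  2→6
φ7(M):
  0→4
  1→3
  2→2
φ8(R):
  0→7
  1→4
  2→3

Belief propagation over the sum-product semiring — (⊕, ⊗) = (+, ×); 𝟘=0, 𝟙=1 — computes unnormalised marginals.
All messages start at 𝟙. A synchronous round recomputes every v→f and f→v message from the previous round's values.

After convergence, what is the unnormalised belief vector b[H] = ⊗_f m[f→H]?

init: all messages = 𝟙 over 3 values
r1 m[φ0→C] = [43, 42, 50]
r1 m[φ0→A] = [49, 39, 47]
r1 m[φ0→H] = [54, 40, 41]
r1 m[φ1→C] = [20, 15, 11]
r1 m[φ1→R] = [14, 15, 17]
r1 m[φ2→C] = [11, 23, 11]
r1 m[φ2→M] = [18, 19, 8]
r1 m[φ3→A] = [9, 6, 1]
r1 m[φ4→R] = [1, 9, 6]
r1 m[φ5→M] = [1, 6, 5]
r1 m[φ6→R] = [6, 3, 6]
r1 m[φ7→M] = [4, 3, 2]
r1 m[φ8→R] = [7, 4, 3]
r1 m[C→φ0] = [1, 1, 1]
r1 m[C→φ1] = [1, 1, 1]
r1 m[C→φ2] = [1, 1, 1]
r1 m[R→φ1] = [1, 1, 1]
r1 m[R→φ4] = [1, 1, 1]
r1 m[R→φ6] = [1, 1, 1]
r1 m[R→φ8] = [1, 1, 1]
r1 m[M→φ2] = [1, 1, 1]
r1 m[M→φ5] = [1, 1, 1]
r1 m[M→φ7] = [1, 1, 1]
r1 m[A→φ0] = [1, 1, 1]
r1 m[A→φ3] = [1, 1, 1]
r1 m[H→φ0] = [1, 1, 1]
r2 m[φ0→C] = [43, 42, 50]
r2 m[φ0→A] = [49, 39, 47]
r2 m[φ0→H] = [54, 40, 41]
r2 m[φ1→C] = [20, 15, 11]
r2 m[φ1→R] = [14, 15, 17]
r2 m[φ2→C] = [11, 23, 11]
r2 m[φ2→M] = [18, 19, 8]
r2 m[φ3→A] = [9, 6, 1]
r2 m[φ4→R] = [1, 9, 6]
r2 m[φ5→M] = [1, 6, 5]
r2 m[φ6→R] = [6, 3, 6]
r2 m[φ7→M] = [4, 3, 2]
r2 m[φ8→R] = [7, 4, 3]
r2 m[C→φ0] = [220, 345, 121]
r2 m[C→φ1] = [473, 966, 550]
r2 m[C→φ2] = [860, 630, 550]
r2 m[R→φ1] = [42, 108, 108]
r2 m[R→φ4] = [588, 180, 306]
r2 m[R→φ6] = [98, 540, 306]
r2 m[R→φ8] = [84, 405, 612]
r2 m[M→φ2] = [4, 18, 10]
r2 m[M→φ5] = [72, 57, 16]
r2 m[M→φ7] = [18, 114, 40]
r2 m[A→φ0] = [9, 6, 1]
r2 m[A→φ3] = [49, 39, 47]
r2 m[H→φ0] = [1, 1, 1]
r3 m[φ0→C] = [201, 240, 281]
r3 m[φ0→A] = [10602, 9241, 10157]
r3 m[φ0→H] = [63000, 38804, 59217]
r3 m[φ1→C] = [1632, 1290, 1122]
r3 m[φ1→R] = [9164, 8959, 11877]
r3 m[φ2→C] = [176, 240, 78]
r3 m[φ2→M] = [10930, 13880, 5190]
r3 m[φ3→A] = [9, 6, 1]
r3 m[φ4→R] = [1, 9, 6]
r3 m[φ5→M] = [1, 6, 5]
r3 m[φ6→R] = [6, 3, 6]
r3 m[φ7→M] = [4, 3, 2]
r3 m[φ8→R] = [7, 4, 3]
r3 m[C→φ0] = [220, 345, 121]
r3 m[C→φ1] = [473, 966, 550]
r3 m[C→φ2] = [860, 630, 550]
r3 m[R→φ1] = [42, 108, 108]
r3 m[R→φ4] = [588, 180, 306]
r3 m[R→φ6] = [98, 540, 306]
r3 m[R→φ8] = [84, 405, 612]
r3 m[M→φ2] = [4, 18, 10]
r3 m[M→φ5] = [72, 57, 16]
r3 m[M→φ7] = [18, 114, 40]
r3 m[A→φ0] = [9, 6, 1]
r3 m[A→φ3] = [49, 39, 47]
r3 m[H→φ0] = [1, 1, 1]
r4 m[φ0→C] = [201, 240, 281]
r4 m[φ0→A] = [10602, 9241, 10157]
r4 m[φ0→H] = [63000, 38804, 59217]
r4 m[φ1→C] = [1632, 1290, 1122]
r4 m[φ1→R] = [9164, 8959, 11877]
r4 m[φ2→C] = [176, 240, 78]
r4 m[φ2→M] = [10930, 13880, 5190]
r4 m[φ3→A] = [9, 6, 1]
r4 m[φ4→R] = [1, 9, 6]
r4 m[φ5→M] = [1, 6, 5]
r4 m[φ6→R] = [6, 3, 6]
r4 m[φ7→M] = [4, 3, 2]
r4 m[φ8→R] = [7, 4, 3]
r4 m[C→φ0] = [287232, 309600, 87516]
r4 m[C→φ1] = [35376, 57600, 21918]
r4 m[C→φ2] = [328032, 309600, 315282]
r4 m[R→φ1] = [42, 108, 108]
r4 m[R→φ4] = [384888, 107508, 213786]
r4 m[R→φ6] = [64148, 322524, 213786]
r4 m[R→φ8] = [54984, 241893, 427572]
r4 m[M→φ2] = [4, 18, 10]
r4 m[M→φ5] = [43720, 41640, 10380]
r4 m[M→φ7] = [10930, 83280, 25950]
r4 m[A→φ0] = [9, 6, 1]
r4 m[A→φ3] = [10602, 9241, 10157]
r4 m[H→φ0] = [1, 1, 1]
r5 m[φ0→C] = [201, 240, 281]
r5 m[φ0→A] = [10038504, 9318324, 10373148]
r5 m[φ0→H] = [61898244, 36926412, 57804972]
r5 m[φ1→C] = [1632, 1290, 1122]
r5 m[φ1→R] = [592926, 530022, 689670]
r5 m[φ2→C] = [176, 240, 78]
r5 m[φ2→M] = [5636688, 6059652, 2500914]
r5 m[φ3→A] = [9, 6, 1]
r5 m[φ4→R] = [1, 9, 6]
r5 m[φ5→M] = [1, 6, 5]
r5 m[φ6→R] = [6, 3, 6]
r5 m[φ7→M] = [4, 3, 2]
r5 m[φ8→R] = [7, 4, 3]
r5 m[C→φ0] = [287232, 309600, 87516]
r5 m[C→φ1] = [35376, 57600, 21918]
r5 m[C→φ2] = [328032, 309600, 315282]
r5 m[R→φ1] = [42, 108, 108]
r5 m[R→φ4] = [384888, 107508, 213786]
r5 m[R→φ6] = [64148, 322524, 213786]
r5 m[R→φ8] = [54984, 241893, 427572]
r5 m[M→φ2] = [4, 18, 10]
r5 m[M→φ5] = [43720, 41640, 10380]
r5 m[M→φ7] = [10930, 83280, 25950]
r5 m[A→φ0] = [9, 6, 1]
r5 m[A→φ3] = [10602, 9241, 10157]
r5 m[H→φ0] = [1, 1, 1]
r6 m[φ0→C] = [201, 240, 281]
r6 m[φ0→A] = [10038504, 9318324, 10373148]
r6 m[φ0→H] = [61898244, 36926412, 57804972]
r6 m[φ1→C] = [1632, 1290, 1122]
r6 m[φ1→R] = [592926, 530022, 689670]
r6 m[φ2→C] = [176, 240, 78]
r6 m[φ2→M] = [5636688, 6059652, 2500914]
r6 m[φ3→A] = [9, 6, 1]
r6 m[φ4→R] = [1, 9, 6]
r6 m[φ5→M] = [1, 6, 5]
r6 m[φ6→R] = [6, 3, 6]
r6 m[φ7→M] = [4, 3, 2]
r6 m[φ8→R] = [7, 4, 3]
r6 m[C→φ0] = [287232, 309600, 87516]
r6 m[C→φ1] = [35376, 57600, 21918]
r6 m[C→φ2] = [328032, 309600, 315282]
r6 m[R→φ1] = [42, 108, 108]
r6 m[R→φ4] = [24902892, 6360264, 12414060]
r6 m[R→φ6] = [4150482, 19080792, 12414060]
r6 m[R→φ8] = [3557556, 14310594, 24828120]
r6 m[M→φ2] = [4, 18, 10]
r6 m[M→φ5] = [22546752, 18178956, 5001828]
r6 m[M→φ7] = [5636688, 36357912, 12504570]
r6 m[A→φ0] = [9, 6, 1]
r6 m[A→φ3] = [10038504, 9318324, 10373148]
r6 m[H→φ0] = [1, 1, 1]
r7 m[φ0→C] = [201, 240, 281]
r7 m[φ0→A] = [10038504, 9318324, 10373148]
r7 m[φ0→H] = [61898244, 36926412, 57804972]
r7 m[φ1→C] = [1632, 1290, 1122]
r7 m[φ1→R] = [592926, 530022, 689670]
r7 m[φ2→C] = [176, 240, 78]
r7 m[φ2→M] = [5636688, 6059652, 2500914]
r7 m[φ3→A] = [9, 6, 1]
r7 m[φ4→R] = [1, 9, 6]
r7 m[φ5→M] = [1, 6, 5]
r7 m[φ6→R] = [6, 3, 6]
r7 m[φ7→M] = [4, 3, 2]
r7 m[φ8→R] = [7, 4, 3]
r7 m[C→φ0] = [287232, 309600, 87516]
r7 m[C→φ1] = [35376, 57600, 21918]
r7 m[C→φ2] = [328032, 309600, 315282]
r7 m[R→φ1] = [42, 108, 108]
r7 m[R→φ4] = [24902892, 6360264, 12414060]
r7 m[R→φ6] = [4150482, 19080792, 12414060]
r7 m[R→φ8] = [3557556, 14310594, 24828120]
r7 m[M→φ2] = [4, 18, 10]
r7 m[M→φ5] = [22546752, 18178956, 5001828]
r7 m[M→φ7] = [5636688, 36357912, 12504570]
r7 m[A→φ0] = [9, 6, 1]
r7 m[A→φ3] = [10038504, 9318324, 10373148]
r7 m[H→φ0] = [1, 1, 1]
fixed point reached at round 7
b[H] = ⊗ incoming = [61898244, 36926412, 57804972]

b[H] = [61898244, 36926412, 57804972]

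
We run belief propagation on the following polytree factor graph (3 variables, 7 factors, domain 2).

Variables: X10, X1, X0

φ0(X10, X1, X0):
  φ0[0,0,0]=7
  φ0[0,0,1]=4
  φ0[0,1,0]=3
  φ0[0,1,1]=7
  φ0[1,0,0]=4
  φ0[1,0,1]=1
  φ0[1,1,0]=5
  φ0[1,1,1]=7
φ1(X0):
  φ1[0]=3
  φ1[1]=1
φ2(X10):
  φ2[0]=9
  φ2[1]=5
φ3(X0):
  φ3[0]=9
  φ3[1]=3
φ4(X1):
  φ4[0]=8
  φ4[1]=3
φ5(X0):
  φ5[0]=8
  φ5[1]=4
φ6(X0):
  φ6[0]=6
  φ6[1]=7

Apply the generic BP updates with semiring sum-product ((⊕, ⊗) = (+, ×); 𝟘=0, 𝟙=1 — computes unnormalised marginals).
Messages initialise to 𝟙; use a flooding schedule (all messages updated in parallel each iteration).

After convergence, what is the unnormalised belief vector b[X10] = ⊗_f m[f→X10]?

b[X10] = [798228, 316740]

init: all messages = 𝟙 over 2 values
r1 m[φ0→X10] = [21, 17]
r1 m[φ0→X1] = [16, 22]
r1 m[φ0→X0] = [19, 19]
r1 m[φ1→X0] = [3, 1]
r1 m[φ2→X10] = [9, 5]
r1 m[φ3→X0] = [9, 3]
r1 m[φ4→X1] = [8, 3]
r1 m[φ5→X0] = [8, 4]
r1 m[φ6→X0] = [6, 7]
r1 m[X10→φ0] = [1, 1]
r1 m[X10→φ2] = [1, 1]
r1 m[X1→φ0] = [1, 1]
r1 m[X1→φ4] = [1, 1]
r1 m[X0→φ0] = [1, 1]
r1 m[X0→φ1] = [1, 1]
r1 m[X0→φ3] = [1, 1]
r1 m[X0→φ5] = [1, 1]
r1 m[X0→φ6] = [1, 1]
r2 m[φ0→X10] = [21, 17]
r2 m[φ0→X1] = [16, 22]
r2 m[φ0→X0] = [19, 19]
r2 m[φ1→X0] = [3, 1]
r2 m[φ2→X10] = [9, 5]
r2 m[φ3→X0] = [9, 3]
r2 m[φ4→X1] = [8, 3]
r2 m[φ5→X0] = [8, 4]
r2 m[φ6→X0] = [6, 7]
r2 m[X10→φ0] = [9, 5]
r2 m[X10→φ2] = [21, 17]
r2 m[X1→φ0] = [8, 3]
r2 m[X1→φ4] = [16, 22]
r2 m[X0→φ0] = [1296, 84]
r2 m[X0→φ1] = [8208, 1596]
r2 m[X0→φ3] = [2736, 532]
r2 m[X0→φ5] = [3078, 399]
r2 m[X0→φ6] = [4104, 228]
r3 m[φ0→X10] = [88692, 63348]
r3 m[φ0→X1] = [111012, 75624]
r3 m[φ0→X0] = [820, 622]
r3 m[φ1→X0] = [3, 1]
r3 m[φ2→X10] = [9, 5]
r3 m[φ3→X0] = [9, 3]
r3 m[φ4→X1] = [8, 3]
r3 m[φ5→X0] = [8, 4]
r3 m[φ6→X0] = [6, 7]
r3 m[X10→φ0] = [9, 5]
r3 m[X10→φ2] = [21, 17]
r3 m[X1→φ0] = [8, 3]
r3 m[X1→φ4] = [16, 22]
r3 m[X0→φ0] = [1296, 84]
r3 m[X0→φ1] = [8208, 1596]
r3 m[X0→φ3] = [2736, 532]
r3 m[X0→φ5] = [3078, 399]
r3 m[X0→φ6] = [4104, 228]
r4 m[φ0→X10] = [88692, 63348]
r4 m[φ0→X1] = [111012, 75624]
r4 m[φ0→X0] = [820, 622]
r4 m[φ1→X0] = [3, 1]
r4 m[φ2→X10] = [9, 5]
r4 m[φ3→X0] = [9, 3]
r4 m[φ4→X1] = [8, 3]
r4 m[φ5→X0] = [8, 4]
r4 m[φ6→X0] = [6, 7]
r4 m[X10→φ0] = [9, 5]
r4 m[X10→φ2] = [88692, 63348]
r4 m[X1→φ0] = [8, 3]
r4 m[X1→φ4] = [111012, 75624]
r4 m[X0→φ0] = [1296, 84]
r4 m[X0→φ1] = [354240, 52248]
r4 m[X0→φ3] = [118080, 17416]
r4 m[X0→φ5] = [132840, 13062]
r4 m[X0→φ6] = [177120, 7464]
r5 m[φ0→X10] = [88692, 63348]
r5 m[φ0→X1] = [111012, 75624]
r5 m[φ0→X0] = [820, 622]
r5 m[φ1→X0] = [3, 1]
r5 m[φ2→X10] = [9, 5]
r5 m[φ3→X0] = [9, 3]
r5 m[φ4→X1] = [8, 3]
r5 m[φ5→X0] = [8, 4]
r5 m[φ6→X0] = [6, 7]
r5 m[X10→φ0] = [9, 5]
r5 m[X10→φ2] = [88692, 63348]
r5 m[X1→φ0] = [8, 3]
r5 m[X1→φ4] = [111012, 75624]
r5 m[X0→φ0] = [1296, 84]
r5 m[X0→φ1] = [354240, 52248]
r5 m[X0→φ3] = [118080, 17416]
r5 m[X0→φ5] = [132840, 13062]
r5 m[X0→φ6] = [177120, 7464]
fixed point reached at round 5
b[X10] = ⊗ incoming = [798228, 316740]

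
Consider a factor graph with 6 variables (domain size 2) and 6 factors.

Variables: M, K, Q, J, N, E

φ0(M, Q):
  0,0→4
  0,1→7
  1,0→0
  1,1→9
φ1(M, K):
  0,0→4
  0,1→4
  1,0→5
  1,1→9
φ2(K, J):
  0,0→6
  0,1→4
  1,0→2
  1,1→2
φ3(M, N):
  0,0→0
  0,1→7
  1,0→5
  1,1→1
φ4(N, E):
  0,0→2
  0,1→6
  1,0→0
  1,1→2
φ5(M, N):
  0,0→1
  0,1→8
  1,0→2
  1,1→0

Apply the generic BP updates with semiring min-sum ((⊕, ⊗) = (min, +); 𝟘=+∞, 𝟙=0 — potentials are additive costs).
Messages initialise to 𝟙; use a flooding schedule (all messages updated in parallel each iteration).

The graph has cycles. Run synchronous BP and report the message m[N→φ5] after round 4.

message @ round 4 = [11, 6]

init: all messages = 𝟙 over 2 values
r1 m[φ0→M] = [4, 0]
r1 m[φ0→Q] = [0, 7]
r1 m[φ1→M] = [4, 5]
r1 m[φ1→K] = [4, 4]
r1 m[φ2→K] = [4, 2]
r1 m[φ2→J] = [2, 2]
r1 m[φ3→M] = [0, 1]
r1 m[φ3→N] = [0, 1]
r1 m[φ4→N] = [2, 0]
r1 m[φ4→E] = [0, 2]
r1 m[φ5→M] = [1, 0]
r1 m[φ5→N] = [1, 0]
r1 m[M→φ0] = [0, 0]
r1 m[M→φ1] = [0, 0]
r1 m[M→φ3] = [0, 0]
r1 m[M→φ5] = [0, 0]
r1 m[K→φ1] = [0, 0]
r1 m[K→φ2] = [0, 0]
r1 m[Q→φ0] = [0, 0]
r1 m[J→φ2] = [0, 0]
r1 m[N→φ3] = [0, 0]
r1 m[N→φ4] = [0, 0]
r1 m[N→φ5] = [0, 0]
r1 m[E→φ4] = [0, 0]
r2 m[φ0→M] = [4, 0]
r2 m[φ0→Q] = [0, 7]
r2 m[φ1→M] = [4, 5]
r2 m[φ1→K] = [4, 4]
r2 m[φ2→K] = [4, 2]
r2 m[φ2→J] = [2, 2]
r2 m[φ3→M] = [0, 1]
r2 m[φ3→N] = [0, 1]
r2 m[φ4→N] = [2, 0]
r2 m[φ4→E] = [0, 2]
r2 m[φ5→M] = [1, 0]
r2 m[φ5→N] = [1, 0]
r2 m[M→φ0] = [5, 6]
r2 m[M→φ1] = [5, 1]
r2 m[M→φ3] = [9, 5]
r2 m[M→φ5] = [8, 6]
r2 m[K→φ1] = [4, 2]
r2 m[K→φ2] = [4, 4]
r2 m[Q→φ0] = [0, 0]
r2 m[J→φ2] = [0, 0]
r2 m[N→φ3] = [3, 0]
r2 m[N→φ4] = [1, 1]
r2 m[N→φ5] = [2, 1]
r2 m[E→φ4] = [0, 0]
r3 m[φ0→M] = [4, 0]
r3 m[φ0→Q] = [6, 12]
r3 m[φ1→M] = [6, 9]
r3 m[φ1→K] = [6, 9]
r3 m[φ2→K] = [4, 2]
r3 m[φ2→J] = [6, 6]
r3 m[φ3→M] = [3, 1]
r3 m[φ3→N] = [9, 6]
r3 m[φ4→N] = [2, 0]
r3 m[φ4→E] = [1, 3]
r3 m[φ5→M] = [3, 1]
r3 m[φ5→N] = [8, 6]
r3 m[M→φ0] = [5, 6]
r3 m[M→φ1] = [5, 1]
r3 m[M→φ3] = [9, 5]
r3 m[M→φ5] = [8, 6]
r3 m[K→φ1] = [4, 2]
r3 m[K→φ2] = [4, 4]
r3 m[Q→φ0] = [0, 0]
r3 m[J→φ2] = [0, 0]
r3 m[N→φ3] = [3, 0]
r3 m[N→φ4] = [1, 1]
r3 m[N→φ5] = [2, 1]
r3 m[E→φ4] = [0, 0]
r4 m[φ0→M] = [4, 0]
r4 m[φ0→Q] = [6, 12]
r4 m[φ1→M] = [6, 9]
r4 m[φ1→K] = [6, 9]
r4 m[φ2→K] = [4, 2]
r4 m[φ2→J] = [6, 6]
r4 m[φ3→M] = [3, 1]
r4 m[φ3→N] = [9, 6]
r4 m[φ4→N] = [2, 0]
r4 m[φ4→E] = [1, 3]
r4 m[φ5→M] = [3, 1]
r4 m[φ5→N] = [8, 6]
r4 m[M→φ0] = [12, 11]
r4 m[M→φ1] = [10, 2]
r4 m[M→φ3] = [13, 10]
r4 m[M→φ5] = [13, 10]
r4 m[K→φ1] = [4, 2]
r4 m[K→φ2] = [6, 9]
r4 m[Q→φ0] = [0, 0]
r4 m[J→φ2] = [0, 0]
r4 m[N→φ3] = [10, 6]
r4 m[N→φ4] = [17, 12]
r4 m[N→φ5] = [11, 6]
r4 m[E→φ4] = [0, 0]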